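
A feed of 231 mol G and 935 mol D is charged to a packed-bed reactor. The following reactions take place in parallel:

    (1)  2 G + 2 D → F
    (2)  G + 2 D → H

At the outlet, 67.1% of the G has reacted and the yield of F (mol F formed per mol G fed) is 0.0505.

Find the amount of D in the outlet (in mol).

Yield of F: 1ξ₁ / 231 = 0.0505 → ξ₁ = 11.67 mol.
Conversion of G: 2ξ₁ + 1ξ₂ = 0.671 × 231 = 155 → ξ₂ = 131.7 mol.
Outlet amounts (n = n₀ + Σ ν·ξ):
  G: 231 − 2(11.67) − 1(131.7) = 76
  D: 935 − 2(11.67) − 2(131.7) = 648.3
  F: 0 + 1(11.67) = 11.67
  H: 0 + 1(131.7) = 131.7

648 mol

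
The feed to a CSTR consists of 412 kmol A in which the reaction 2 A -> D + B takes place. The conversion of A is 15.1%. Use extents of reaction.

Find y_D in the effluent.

A reacted = 0.151 × 412 = 62.21 kmol; ν_A = −2, so ξ = 62.21/2 = 31.11 kmol.
Outlet amounts (n = n₀ + ν ξ):
  A: 412 − 2(31.11) = 349.8
  D: 0 + 1(31.11) = 31.11
  B: 0 + 1(31.11) = 31.11
Total out = 412 kmol; y_D = 31.11 / 412 = 0.0755.

0.0755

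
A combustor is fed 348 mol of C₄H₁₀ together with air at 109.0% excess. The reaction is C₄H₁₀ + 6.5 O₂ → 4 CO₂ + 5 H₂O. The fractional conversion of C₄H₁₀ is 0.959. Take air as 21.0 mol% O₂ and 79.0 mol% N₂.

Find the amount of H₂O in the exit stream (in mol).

Stoichiometric O₂ = 6.5 × 348 = 2262 mol; O₂ fed = 2262 × 2.090 = 4728 mol.
N₂ fed = 4728 × 79/21 = 17780 mol.
Fuel reacted = 0.959 × 348 → ξ = 333.7 mol.
Outlet (n = n₀ + ν ξ):
  C₄H₁₀: 348 − 1(333.7) = 14.27
  O₂: 4728 − 6.5(333.7) = 2558
  N₂: 17780 (inert)
  CO₂: 0 + 4(333.7) = 1335
  H₂O: 0 + 5(333.7) = 1669

1670 mol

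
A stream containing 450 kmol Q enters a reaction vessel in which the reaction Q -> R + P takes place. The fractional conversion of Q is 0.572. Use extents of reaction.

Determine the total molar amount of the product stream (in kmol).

Q reacted = 0.572 × 450 = 257.4 kmol; ν_Q = −1, so ξ = 257.4/1 = 257.4 kmol.
Outlet amounts (n = n₀ + ν ξ):
  Q: 450 − 1(257.4) = 192.6
  R: 0 + 1(257.4) = 257.4
  P: 0 + 1(257.4) = 257.4
Total out = 192.6 + 257.4 + 257.4 = 707.4 kmol.

707 kmol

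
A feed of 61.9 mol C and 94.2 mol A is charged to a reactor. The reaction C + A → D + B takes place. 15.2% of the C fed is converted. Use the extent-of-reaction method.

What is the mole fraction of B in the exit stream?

C reacted = 0.152 × 61.9 = 9.409 mol; ν_C = −1, so ξ = 9.409/1 = 9.409 mol.
Outlet amounts (n = n₀ + ν ξ):
  C: 61.9 − 1(9.409) = 52.49
  A: 94.2 − 1(9.409) = 84.79
  D: 0 + 1(9.409) = 9.409
  B: 0 + 1(9.409) = 9.409
Total out = 156.1 mol; y_B = 9.409 / 156.1 = 0.06027.

0.0603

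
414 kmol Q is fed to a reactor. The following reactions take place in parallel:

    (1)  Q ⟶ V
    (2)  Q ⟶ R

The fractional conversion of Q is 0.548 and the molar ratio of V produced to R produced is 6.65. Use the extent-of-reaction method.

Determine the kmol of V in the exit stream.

Conversion of Q: Q consumed = 0.548 × 414 = 226.9 kmol = 1ξ₁ + 1ξ₂.
Selectivity: 1ξ₁ / (1ξ₂) = 6.65 → ξ₁ = 6.65 ξ₂.
Substitute: (1·6.65 + 1) ξ₂ = 226.9 → ξ₂ = 29.66 kmol, ξ₁ = 197.2 kmol.
Outlet amounts (n = n₀ + Σ ν·ξ):
  Q: 414 − 1(197.2) − 1(29.66) = 187.1
  V: 0 + 1(197.2) = 197.2
  R: 0 + 1(29.66) = 29.66

197 kmol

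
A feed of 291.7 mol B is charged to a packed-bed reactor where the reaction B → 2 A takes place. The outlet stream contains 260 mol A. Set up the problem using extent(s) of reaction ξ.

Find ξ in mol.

For A: n = n₀ + 2ξ → 260 = 0 + 2ξ, giving ξ = 130 mol.
Outlet amounts (n = n₀ + ν ξ):
  B: 291.7 − 1(130) = 161.7
  A: 0 + 2(130) = 260

ξ = 130 mol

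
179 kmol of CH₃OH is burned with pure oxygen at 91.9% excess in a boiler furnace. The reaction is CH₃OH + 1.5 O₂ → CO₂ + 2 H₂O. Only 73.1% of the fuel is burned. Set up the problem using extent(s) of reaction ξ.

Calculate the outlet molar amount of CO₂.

Stoichiometric O₂ = 1.5 × 179 = 268.5 kmol; O₂ fed = 268.5 × 1.919 = 515.3 kmol.
Fuel reacted = 0.731 × 179 → ξ = 130.8 kmol.
Outlet (n = n₀ + ν ξ):
  CH₃OH: 179 − 1(130.8) = 48.15
  O₂: 515.3 − 1.5(130.8) = 319
  CO₂: 0 + 1(130.8) = 130.8
  H₂O: 0 + 2(130.8) = 261.7

131 kmol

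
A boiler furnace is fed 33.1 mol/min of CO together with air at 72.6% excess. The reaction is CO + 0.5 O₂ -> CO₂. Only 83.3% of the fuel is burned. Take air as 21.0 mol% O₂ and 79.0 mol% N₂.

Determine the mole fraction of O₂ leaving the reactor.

0.0951

Stoichiometric O₂ = 0.5 × 33.1 = 16.55 mol/min; O₂ fed = 16.55 × 1.726 = 28.57 mol/min.
N₂ fed = 28.57 × 79/21 = 107.5 mol/min.
Fuel reacted = 0.833 × 33.1 → ξ = 27.57 mol/min.
Outlet (n = n₀ + ν ξ):
  CO: 33.1 − 1(27.57) = 5.528
  O₂: 28.57 − 0.5(27.57) = 14.78
  N₂: 107.5 (inert)
  CO₂: 0 + 1(27.57) = 27.57
Total out = 155.3 mol/min; y_O₂ = 14.78 / 155.3 = 0.09514.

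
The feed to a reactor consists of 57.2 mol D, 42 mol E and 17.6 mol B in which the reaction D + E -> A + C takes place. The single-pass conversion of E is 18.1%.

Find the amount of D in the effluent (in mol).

49.6 mol

E reacted = 0.181 × 42 = 7.602 mol; ν_E = −1, so ξ = 7.602/1 = 7.602 mol.
Outlet amounts (n = n₀ + ν ξ):
  D: 57.2 − 1(7.602) = 49.6
  E: 42 − 1(7.602) = 34.4
  A: 0 + 1(7.602) = 7.602
  C: 0 + 1(7.602) = 7.602
  B: 17.6 (inert)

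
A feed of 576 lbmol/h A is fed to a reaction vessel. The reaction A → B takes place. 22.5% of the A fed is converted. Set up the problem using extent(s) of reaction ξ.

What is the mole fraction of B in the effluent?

A reacted = 0.225 × 576 = 129.6 lbmol/h; ν_A = −1, so ξ = 129.6/1 = 129.6 lbmol/h.
Outlet amounts (n = n₀ + ν ξ):
  A: 576 − 1(129.6) = 446.4
  B: 0 + 1(129.6) = 129.6
Total out = 576 lbmol/h; y_B = 129.6 / 576 = 0.225.

0.225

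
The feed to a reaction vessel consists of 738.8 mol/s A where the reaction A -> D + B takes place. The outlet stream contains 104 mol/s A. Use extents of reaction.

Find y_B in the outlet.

0.462

For A: n = n₀ − 1ξ → 104 = 738.8 − 1ξ, giving ξ = 634.8 mol/s.
Outlet amounts (n = n₀ + ν ξ):
  A: 738.8 − 1(634.8) = 104
  D: 0 + 1(634.8) = 634.8
  B: 0 + 1(634.8) = 634.8
Total out = 1374 mol/s; y_B = 634.8 / 1374 = 0.4621.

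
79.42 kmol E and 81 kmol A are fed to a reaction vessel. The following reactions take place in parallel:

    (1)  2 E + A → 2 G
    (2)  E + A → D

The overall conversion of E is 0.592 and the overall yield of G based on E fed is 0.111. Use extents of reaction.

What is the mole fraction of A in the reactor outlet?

Yield of G: 2ξ₁ / 79.42 = 0.111 → ξ₁ = 4.408 kmol.
Conversion of E: 2ξ₁ + 1ξ₂ = 0.592 × 79.42 = 47.02 → ξ₂ = 38.2 kmol.
Outlet amounts (n = n₀ + Σ ν·ξ):
  E: 79.42 − 2(4.408) − 1(38.2) = 32.4
  A: 81 − 1(4.408) − 1(38.2) = 38.39
  G: 0 + 2(4.408) = 8.816
  D: 0 + 1(38.2) = 38.2
Total out = 117.8 kmol; y_A = 38.39 / 117.8 = 0.3259.

0.326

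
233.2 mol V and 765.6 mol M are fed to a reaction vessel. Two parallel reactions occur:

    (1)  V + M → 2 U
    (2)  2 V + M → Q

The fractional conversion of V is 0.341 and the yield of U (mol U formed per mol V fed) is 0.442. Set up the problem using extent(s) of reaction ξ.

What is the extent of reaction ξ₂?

Yield of U: 2ξ₁ / 233.2 = 0.442 → ξ₁ = 51.54 mol.
Conversion of V: 1ξ₁ + 2ξ₂ = 0.341 × 233.2 = 79.52 → ξ₂ = 13.99 mol.
Outlet amounts (n = n₀ + Σ ν·ξ):
  V: 233.2 − 1(51.54) − 2(13.99) = 153.7
  M: 765.6 − 1(51.54) − 1(13.99) = 700.1
  U: 0 + 2(51.54) = 103.1
  Q: 0 + 1(13.99) = 13.99

ξ₂ = 14 mol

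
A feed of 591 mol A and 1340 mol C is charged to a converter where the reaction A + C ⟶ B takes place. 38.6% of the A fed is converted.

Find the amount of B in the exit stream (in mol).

A reacted = 0.386 × 591 = 228.1 mol; ν_A = −1, so ξ = 228.1/1 = 228.1 mol.
Outlet amounts (n = n₀ + ν ξ):
  A: 591 − 1(228.1) = 362.9
  C: 1340 − 1(228.1) = 1112
  B: 0 + 1(228.1) = 228.1

228 mol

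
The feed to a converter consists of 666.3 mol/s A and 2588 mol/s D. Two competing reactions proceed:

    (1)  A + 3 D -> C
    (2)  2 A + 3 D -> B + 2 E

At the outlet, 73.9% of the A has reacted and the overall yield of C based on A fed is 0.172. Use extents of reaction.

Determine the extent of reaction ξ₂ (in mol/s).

ξ₂ = 189 mol/s

Yield of C: 1ξ₁ / 666.3 = 0.172 → ξ₁ = 114.6 mol/s.
Conversion of A: 1ξ₁ + 2ξ₂ = 0.739 × 666.3 = 492.4 → ξ₂ = 188.9 mol/s.
Outlet amounts (n = n₀ + Σ ν·ξ):
  A: 666.3 − 1(114.6) − 2(188.9) = 173.9
  D: 2588 − 3(114.6) − 3(188.9) = 1678
  C: 0 + 1(114.6) = 114.6
  B: 0 + 1(188.9) = 188.9
  E: 0 + 2(188.9) = 377.8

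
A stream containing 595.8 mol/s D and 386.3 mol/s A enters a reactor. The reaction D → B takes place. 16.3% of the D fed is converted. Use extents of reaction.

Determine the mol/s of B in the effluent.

97.1 mol/s

D reacted = 0.163 × 595.8 = 97.12 mol/s; ν_D = −1, so ξ = 97.12/1 = 97.12 mol/s.
Outlet amounts (n = n₀ + ν ξ):
  D: 595.8 − 1(97.12) = 498.7
  B: 0 + 1(97.12) = 97.12
  A: 386.3 (inert)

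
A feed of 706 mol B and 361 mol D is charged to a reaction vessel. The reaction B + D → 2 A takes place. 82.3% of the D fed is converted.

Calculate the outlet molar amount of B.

D reacted = 0.823 × 361 = 297.1 mol; ν_D = −1, so ξ = 297.1/1 = 297.1 mol.
Outlet amounts (n = n₀ + ν ξ):
  B: 706 − 1(297.1) = 408.9
  D: 361 − 1(297.1) = 63.9
  A: 0 + 2(297.1) = 594.2

409 mol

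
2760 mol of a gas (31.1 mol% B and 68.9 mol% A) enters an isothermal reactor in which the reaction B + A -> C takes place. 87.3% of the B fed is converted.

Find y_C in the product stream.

B reacted = 0.873 × 858.4 = 749.3 mol; ν_B = −1, so ξ = 749.3/1 = 749.3 mol.
Outlet amounts (n = n₀ + ν ξ):
  B: 858.4 − 1(749.3) = 109
  A: 1902 − 1(749.3) = 1152
  C: 0 + 1(749.3) = 749.3
Total out = 2011 mol; y_C = 749.3 / 2011 = 0.3727.

0.373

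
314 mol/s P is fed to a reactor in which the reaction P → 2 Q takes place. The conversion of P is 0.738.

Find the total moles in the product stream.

546 mol/s

P reacted = 0.738 × 314 = 231.7 mol/s; ν_P = −1, so ξ = 231.7/1 = 231.7 mol/s.
Outlet amounts (n = n₀ + ν ξ):
  P: 314 − 1(231.7) = 82.27
  Q: 0 + 2(231.7) = 463.5
Total out = 82.27 + 463.5 = 545.7 mol/s.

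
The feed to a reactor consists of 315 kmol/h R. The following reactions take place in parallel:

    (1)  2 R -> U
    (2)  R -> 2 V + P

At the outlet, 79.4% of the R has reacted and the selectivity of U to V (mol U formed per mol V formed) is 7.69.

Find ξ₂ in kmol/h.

ξ₂ = 7.88 kmol/h

Conversion of R: R consumed = 0.794 × 315 = 250.1 kmol/h = 2ξ₁ + 1ξ₂.
Selectivity: 1ξ₁ / (2ξ₂) = 7.69 → ξ₁ = 15.38 ξ₂.
Substitute: (2·15.38 + 1) ξ₂ = 250.1 → ξ₂ = 7.875 kmol/h, ξ₁ = 121.1 kmol/h.
Outlet amounts (n = n₀ + Σ ν·ξ):
  R: 315 − 2(121.1) − 1(7.875) = 64.89
  U: 0 + 1(121.1) = 121.1
  V: 0 + 2(7.875) = 15.75
  P: 0 + 1(7.875) = 7.875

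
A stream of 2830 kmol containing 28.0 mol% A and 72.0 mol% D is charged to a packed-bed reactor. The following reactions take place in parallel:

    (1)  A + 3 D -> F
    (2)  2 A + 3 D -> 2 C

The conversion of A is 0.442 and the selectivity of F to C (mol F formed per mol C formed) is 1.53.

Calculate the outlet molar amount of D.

1190 kmol

Conversion of A: A consumed = 0.442 × 792.4 = 350.2 kmol = 1ξ₁ + 2ξ₂.
Selectivity: 1ξ₁ / (2ξ₂) = 1.53 → ξ₁ = 3.06 ξ₂.
Substitute: (1·3.06 + 2) ξ₂ = 350.2 → ξ₂ = 69.22 kmol, ξ₁ = 211.8 kmol.
Outlet amounts (n = n₀ + Σ ν·ξ):
  A: 792.4 − 1(211.8) − 2(69.22) = 442.2
  D: 2038 − 3(211.8) − 3(69.22) = 1195
  F: 0 + 1(211.8) = 211.8
  C: 0 + 2(69.22) = 138.4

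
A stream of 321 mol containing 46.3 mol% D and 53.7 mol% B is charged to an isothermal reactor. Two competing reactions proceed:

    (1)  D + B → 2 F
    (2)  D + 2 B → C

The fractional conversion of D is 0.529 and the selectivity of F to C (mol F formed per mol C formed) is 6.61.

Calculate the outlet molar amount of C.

18.3 mol

Conversion of D: D consumed = 0.529 × 148.6 = 78.62 mol = 1ξ₁ + 1ξ₂.
Selectivity: 2ξ₁ / (1ξ₂) = 6.61 → ξ₁ = 3.305 ξ₂.
Substitute: (1·3.305 + 1) ξ₂ = 78.62 → ξ₂ = 18.26 mol, ξ₁ = 60.36 mol.
Outlet amounts (n = n₀ + Σ ν·ξ):
  D: 148.6 − 1(60.36) − 1(18.26) = 70
  B: 172.4 − 1(60.36) − 2(18.26) = 75.49
  F: 0 + 2(60.36) = 120.7
  C: 0 + 1(18.26) = 18.26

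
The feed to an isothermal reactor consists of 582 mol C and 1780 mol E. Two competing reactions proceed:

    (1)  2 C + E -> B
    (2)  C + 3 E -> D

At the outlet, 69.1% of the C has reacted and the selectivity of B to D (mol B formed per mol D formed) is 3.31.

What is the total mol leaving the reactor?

1850 mol

Conversion of C: C consumed = 0.691 × 582 = 402.2 mol = 2ξ₁ + 1ξ₂.
Selectivity: 1ξ₁ / (1ξ₂) = 3.31 → ξ₁ = 3.31 ξ₂.
Substitute: (2·3.31 + 1) ξ₂ = 402.2 → ξ₂ = 52.78 mol, ξ₁ = 174.7 mol.
Outlet amounts (n = n₀ + Σ ν·ξ):
  C: 582 − 2(174.7) − 1(52.78) = 179.8
  E: 1780 − 1(174.7) − 3(52.78) = 1447
  B: 0 + 1(174.7) = 174.7
  D: 0 + 1(52.78) = 52.78
Total out = 179.8 + 1447 + 174.7 + 52.78 = 1854 mol.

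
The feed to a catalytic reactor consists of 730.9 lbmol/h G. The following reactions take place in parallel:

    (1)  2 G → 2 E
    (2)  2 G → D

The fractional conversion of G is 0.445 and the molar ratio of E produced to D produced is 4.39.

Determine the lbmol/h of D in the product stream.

Conversion of G: G consumed = 0.445 × 730.9 = 325.3 lbmol/h = 2ξ₁ + 2ξ₂.
Selectivity: 2ξ₁ / (1ξ₂) = 4.39 → ξ₁ = 2.195 ξ₂.
Substitute: (2·2.195 + 2) ξ₂ = 325.3 → ξ₂ = 50.9 lbmol/h, ξ₁ = 111.7 lbmol/h.
Outlet amounts (n = n₀ + Σ ν·ξ):
  G: 730.9 − 2(111.7) − 2(50.9) = 405.6
  E: 0 + 2(111.7) = 223.5
  D: 0 + 1(50.9) = 50.9

50.9 lbmol/h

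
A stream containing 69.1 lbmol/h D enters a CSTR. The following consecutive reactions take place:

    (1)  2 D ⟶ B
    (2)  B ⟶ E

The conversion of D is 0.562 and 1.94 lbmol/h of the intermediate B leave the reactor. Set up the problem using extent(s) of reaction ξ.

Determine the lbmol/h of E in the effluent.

17.5 lbmol/h

Conversion of D: D consumed = 2ξ₁ = 0.562 × 69.1 → ξ₁ = 19.42 lbmol/h.
B balance: n_B = 0 + 1ξ₁ − 1ξ₂ = 1.94 → ξ₂ = (1·19.42 − 1.94)/1 = 17.48 lbmol/h.
Outlet amounts (n = n₀ + Σ ν·ξ):
  D: 69.1 − 2(19.42) = 30.27
  B: 0 + 1(19.42) − 1(17.48) = 1.94
  E: 0 + 1(17.48) = 17.48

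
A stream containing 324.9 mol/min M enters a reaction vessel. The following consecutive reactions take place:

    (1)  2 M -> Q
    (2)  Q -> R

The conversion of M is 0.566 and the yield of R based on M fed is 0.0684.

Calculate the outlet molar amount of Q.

Conversion of M: M consumed = 2ξ₁ = 0.566 × 324.9 → ξ₁ = 91.95 mol/min.
Yield of R: 1ξ₂ / 324.9 = 0.0684 → ξ₂ = 22.22 mol/min.
Outlet amounts (n = n₀ + Σ ν·ξ):
  M: 324.9 − 2(91.95) = 141
  Q: 0 + 1(91.95) − 1(22.22) = 69.72
  R: 0 + 1(22.22) = 22.22

69.7 mol/min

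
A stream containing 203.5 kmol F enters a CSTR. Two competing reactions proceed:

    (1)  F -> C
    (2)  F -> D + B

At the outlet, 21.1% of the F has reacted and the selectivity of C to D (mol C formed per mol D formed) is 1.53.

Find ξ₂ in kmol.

ξ₂ = 17 kmol

Conversion of F: F consumed = 0.211 × 203.5 = 42.94 kmol = 1ξ₁ + 1ξ₂.
Selectivity: 1ξ₁ / (1ξ₂) = 1.53 → ξ₁ = 1.53 ξ₂.
Substitute: (1·1.53 + 1) ξ₂ = 42.94 → ξ₂ = 16.97 kmol, ξ₁ = 25.97 kmol.
Outlet amounts (n = n₀ + Σ ν·ξ):
  F: 203.5 − 1(25.97) − 1(16.97) = 160.6
  C: 0 + 1(25.97) = 25.97
  D: 0 + 1(16.97) = 16.97
  B: 0 + 1(16.97) = 16.97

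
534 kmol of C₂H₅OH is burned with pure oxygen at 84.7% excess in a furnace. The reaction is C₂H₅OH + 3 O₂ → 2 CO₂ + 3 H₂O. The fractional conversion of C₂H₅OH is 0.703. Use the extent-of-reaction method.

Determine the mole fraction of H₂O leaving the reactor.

0.291

Stoichiometric O₂ = 3 × 534 = 1602 kmol; O₂ fed = 1602 × 1.847 = 2959 kmol.
Fuel reacted = 0.703 × 534 → ξ = 375.4 kmol.
Outlet (n = n₀ + ν ξ):
  C₂H₅OH: 534 − 1(375.4) = 158.6
  O₂: 2959 − 3(375.4) = 1833
  CO₂: 0 + 2(375.4) = 750.8
  H₂O: 0 + 3(375.4) = 1126
Total out = 3868 kmol; y_H₂O = 1126 / 3868 = 0.2911.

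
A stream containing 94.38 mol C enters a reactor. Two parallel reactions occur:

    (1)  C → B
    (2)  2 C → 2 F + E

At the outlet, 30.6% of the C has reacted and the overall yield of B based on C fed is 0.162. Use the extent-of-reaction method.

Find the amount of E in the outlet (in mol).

Yield of B: 1ξ₁ / 94.38 = 0.162 → ξ₁ = 15.29 mol.
Conversion of C: 1ξ₁ + 2ξ₂ = 0.306 × 94.38 = 28.88 → ξ₂ = 6.795 mol.
Outlet amounts (n = n₀ + Σ ν·ξ):
  C: 94.38 − 1(15.29) − 2(6.795) = 65.5
  B: 0 + 1(15.29) = 15.29
  F: 0 + 2(6.795) = 13.59
  E: 0 + 1(6.795) = 6.795

6.8 mol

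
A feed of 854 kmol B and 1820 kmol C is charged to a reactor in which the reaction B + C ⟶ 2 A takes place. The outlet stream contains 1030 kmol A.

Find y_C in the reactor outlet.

For A: n = n₀ + 2ξ → 1030 = 0 + 2ξ, giving ξ = 515 kmol.
Outlet amounts (n = n₀ + ν ξ):
  B: 854 − 1(515) = 339
  C: 1820 − 1(515) = 1305
  A: 0 + 2(515) = 1030
Total out = 2674 kmol; y_C = 1305 / 2674 = 0.488.

0.488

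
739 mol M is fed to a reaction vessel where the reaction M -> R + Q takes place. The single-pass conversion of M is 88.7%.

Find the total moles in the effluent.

1390 mol

M reacted = 0.887 × 739 = 655.5 mol; ν_M = −1, so ξ = 655.5/1 = 655.5 mol.
Outlet amounts (n = n₀ + ν ξ):
  M: 739 − 1(655.5) = 83.51
  R: 0 + 1(655.5) = 655.5
  Q: 0 + 1(655.5) = 655.5
Total out = 83.51 + 655.5 + 655.5 = 1394 mol.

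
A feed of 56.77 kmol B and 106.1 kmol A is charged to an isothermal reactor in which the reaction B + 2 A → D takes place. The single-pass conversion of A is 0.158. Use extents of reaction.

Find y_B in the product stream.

0.331

A reacted = 0.158 × 106.1 = 16.76 kmol; ν_A = −2, so ξ = 16.76/2 = 8.382 kmol.
Outlet amounts (n = n₀ + ν ξ):
  B: 56.77 − 1(8.382) = 48.39
  A: 106.1 − 2(8.382) = 89.34
  D: 0 + 1(8.382) = 8.382
Total out = 146.1 kmol; y_B = 48.39 / 146.1 = 0.3312.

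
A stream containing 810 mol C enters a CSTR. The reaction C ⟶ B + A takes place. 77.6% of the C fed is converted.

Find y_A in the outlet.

0.437

C reacted = 0.776 × 810 = 628.6 mol; ν_C = −1, so ξ = 628.6/1 = 628.6 mol.
Outlet amounts (n = n₀ + ν ξ):
  C: 810 − 1(628.6) = 181.4
  B: 0 + 1(628.6) = 628.6
  A: 0 + 1(628.6) = 628.6
Total out = 1439 mol; y_A = 628.6 / 1439 = 0.4369.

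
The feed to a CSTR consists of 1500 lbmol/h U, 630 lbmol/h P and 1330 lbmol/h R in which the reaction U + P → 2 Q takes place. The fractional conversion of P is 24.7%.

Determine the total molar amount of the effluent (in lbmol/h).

3460 lbmol/h

P reacted = 0.247 × 630 = 155.6 lbmol/h; ν_P = −1, so ξ = 155.6/1 = 155.6 lbmol/h.
Outlet amounts (n = n₀ + ν ξ):
  U: 1500 − 1(155.6) = 1344
  P: 630 − 1(155.6) = 474.4
  Q: 0 + 2(155.6) = 311.2
  R: 1330 (inert)
Total out = 1344 + 474.4 + 311.2 + 1330 = 3460 lbmol/h.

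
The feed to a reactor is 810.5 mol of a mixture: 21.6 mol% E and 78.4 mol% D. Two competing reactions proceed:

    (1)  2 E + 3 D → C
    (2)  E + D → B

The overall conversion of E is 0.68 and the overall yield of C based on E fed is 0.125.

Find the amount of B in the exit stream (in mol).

Yield of C: 1ξ₁ / 175.1 = 0.125 → ξ₁ = 21.88 mol.
Conversion of E: 2ξ₁ + 1ξ₂ = 0.68 × 175.1 = 119 → ξ₂ = 75.28 mol.
Outlet amounts (n = n₀ + Σ ν·ξ):
  E: 175.1 − 2(21.88) − 1(75.28) = 56.02
  D: 635.4 − 3(21.88) − 1(75.28) = 494.5
  C: 0 + 1(21.88) = 21.88
  B: 0 + 1(75.28) = 75.28

75.3 mol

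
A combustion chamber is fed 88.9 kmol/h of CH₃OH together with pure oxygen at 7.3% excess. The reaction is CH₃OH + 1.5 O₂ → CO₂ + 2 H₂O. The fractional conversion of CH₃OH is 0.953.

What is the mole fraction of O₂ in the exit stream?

Stoichiometric O₂ = 1.5 × 88.9 = 133.4 kmol/h; O₂ fed = 133.4 × 1.073 = 143.1 kmol/h.
Fuel reacted = 0.953 × 88.9 → ξ = 84.72 kmol/h.
Outlet (n = n₀ + ν ξ):
  CH₃OH: 88.9 − 1(84.72) = 4.178
  O₂: 143.1 − 1.5(84.72) = 16
  CO₂: 0 + 1(84.72) = 84.72
  H₂O: 0 + 2(84.72) = 169.4
Total out = 274.3 kmol/h; y_O₂ = 16 / 274.3 = 0.05833.

0.0583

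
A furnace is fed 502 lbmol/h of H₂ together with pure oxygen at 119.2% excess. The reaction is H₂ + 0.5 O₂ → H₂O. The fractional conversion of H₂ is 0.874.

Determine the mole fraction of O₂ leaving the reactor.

Stoichiometric O₂ = 0.5 × 502 = 251 lbmol/h; O₂ fed = 251 × 2.192 = 550.2 lbmol/h.
Fuel reacted = 0.874 × 502 → ξ = 438.7 lbmol/h.
Outlet (n = n₀ + ν ξ):
  H₂: 502 − 1(438.7) = 63.25
  O₂: 550.2 − 0.5(438.7) = 330.8
  H₂O: 0 + 1(438.7) = 438.7
Total out = 832.8 lbmol/h; y_O₂ = 330.8 / 832.8 = 0.3972.

0.397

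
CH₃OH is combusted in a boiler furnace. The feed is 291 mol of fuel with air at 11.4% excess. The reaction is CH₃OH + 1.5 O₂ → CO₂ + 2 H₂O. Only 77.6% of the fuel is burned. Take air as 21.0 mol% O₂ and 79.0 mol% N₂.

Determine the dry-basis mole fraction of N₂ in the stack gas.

0.807

Stoichiometric O₂ = 1.5 × 291 = 436.5 mol; O₂ fed = 436.5 × 1.114 = 486.3 mol.
N₂ fed = 486.3 × 79/21 = 1829 mol.
Fuel reacted = 0.776 × 291 → ξ = 225.8 mol.
Outlet (n = n₀ + ν ξ):
  CH₃OH: 291 − 1(225.8) = 65.18
  O₂: 486.3 − 1.5(225.8) = 147.5
  N₂: 1829 (inert)
  CO₂: 0 + 1(225.8) = 225.8
  H₂O: 0 + 2(225.8) = 451.6
Dry total = 2268 mol; y_N₂ (dry) = 1829 / 2268 = 0.8066.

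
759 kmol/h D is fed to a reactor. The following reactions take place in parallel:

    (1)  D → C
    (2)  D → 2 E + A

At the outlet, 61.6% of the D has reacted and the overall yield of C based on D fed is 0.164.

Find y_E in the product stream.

0.475

Yield of C: 1ξ₁ / 759 = 0.164 → ξ₁ = 124.5 kmol/h.
Conversion of D: 1ξ₁ + 1ξ₂ = 0.616 × 759 = 467.5 → ξ₂ = 343.1 kmol/h.
Outlet amounts (n = n₀ + Σ ν·ξ):
  D: 759 − 1(124.5) − 1(343.1) = 291.5
  C: 0 + 1(124.5) = 124.5
  E: 0 + 2(343.1) = 686.1
  A: 0 + 1(343.1) = 343.1
Total out = 1445 kmol/h; y_E = 686.1 / 1445 = 0.4748.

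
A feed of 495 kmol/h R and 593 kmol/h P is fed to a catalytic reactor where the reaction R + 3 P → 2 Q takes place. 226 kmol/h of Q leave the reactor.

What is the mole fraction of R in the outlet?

For Q: n = n₀ + 2ξ → 226 = 0 + 2ξ, giving ξ = 113 kmol/h.
Outlet amounts (n = n₀ + ν ξ):
  R: 495 − 1(113) = 382
  P: 593 − 3(113) = 254
  Q: 0 + 2(113) = 226
Total out = 862 kmol/h; y_R = 382 / 862 = 0.4432.

0.443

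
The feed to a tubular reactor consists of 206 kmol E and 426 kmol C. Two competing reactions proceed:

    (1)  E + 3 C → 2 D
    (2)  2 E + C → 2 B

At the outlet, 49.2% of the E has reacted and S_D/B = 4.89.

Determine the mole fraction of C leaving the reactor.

Conversion of E: E consumed = 0.492 × 206 = 101.4 kmol = 1ξ₁ + 2ξ₂.
Selectivity: 2ξ₁ / (2ξ₂) = 4.89 → ξ₁ = 4.89 ξ₂.
Substitute: (1·4.89 + 2) ξ₂ = 101.4 → ξ₂ = 14.71 kmol, ξ₁ = 71.93 kmol.
Outlet amounts (n = n₀ + Σ ν·ξ):
  E: 206 − 1(71.93) − 2(14.71) = 104.6
  C: 426 − 3(71.93) − 1(14.71) = 195.5
  D: 0 + 2(71.93) = 143.9
  B: 0 + 2(14.71) = 29.42
Total out = 473.4 kmol; y_C = 195.5 / 473.4 = 0.4129.

0.413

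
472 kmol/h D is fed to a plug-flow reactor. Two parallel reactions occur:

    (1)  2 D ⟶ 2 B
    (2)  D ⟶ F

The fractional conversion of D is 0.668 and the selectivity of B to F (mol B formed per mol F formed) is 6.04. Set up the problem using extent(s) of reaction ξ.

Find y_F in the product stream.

0.0949

Conversion of D: D consumed = 0.668 × 472 = 315.3 kmol/h = 2ξ₁ + 1ξ₂.
Selectivity: 2ξ₁ / (1ξ₂) = 6.04 → ξ₁ = 3.02 ξ₂.
Substitute: (2·3.02 + 1) ξ₂ = 315.3 → ξ₂ = 44.79 kmol/h, ξ₁ = 135.3 kmol/h.
Outlet amounts (n = n₀ + Σ ν·ξ):
  D: 472 − 2(135.3) − 1(44.79) = 156.7
  B: 0 + 2(135.3) = 270.5
  F: 0 + 1(44.79) = 44.79
Total out = 472 kmol/h; y_F = 44.79 / 472 = 0.09489.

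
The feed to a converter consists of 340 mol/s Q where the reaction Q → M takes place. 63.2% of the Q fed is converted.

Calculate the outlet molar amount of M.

Q reacted = 0.632 × 340 = 214.9 mol/s; ν_Q = −1, so ξ = 214.9/1 = 214.9 mol/s.
Outlet amounts (n = n₀ + ν ξ):
  Q: 340 − 1(214.9) = 125.1
  M: 0 + 1(214.9) = 214.9

215 mol/s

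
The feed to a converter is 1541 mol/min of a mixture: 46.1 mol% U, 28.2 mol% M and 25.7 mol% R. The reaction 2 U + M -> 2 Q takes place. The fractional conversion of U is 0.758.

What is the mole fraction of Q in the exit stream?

0.423

U reacted = 0.758 × 710.4 = 538.5 mol/min; ν_U = −2, so ξ = 538.5/2 = 269.2 mol/min.
Outlet amounts (n = n₀ + ν ξ):
  U: 710.4 − 2(269.2) = 171.9
  M: 434.6 − 1(269.2) = 165.3
  Q: 0 + 2(269.2) = 538.5
  R: 396 (inert)
Total out = 1272 mol/min; y_Q = 538.5 / 1272 = 0.4234.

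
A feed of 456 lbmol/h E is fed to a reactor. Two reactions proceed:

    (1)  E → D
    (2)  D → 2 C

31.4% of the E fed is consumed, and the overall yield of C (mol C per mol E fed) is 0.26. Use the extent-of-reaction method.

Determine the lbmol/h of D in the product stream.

83.9 lbmol/h

Conversion of E: E consumed = 1ξ₁ = 0.314 × 456 → ξ₁ = 143.2 lbmol/h.
Yield of C: 2ξ₂ / 456 = 0.26 → ξ₂ = 59.28 lbmol/h.
Outlet amounts (n = n₀ + Σ ν·ξ):
  E: 456 − 1(143.2) = 312.8
  D: 0 + 1(143.2) − 1(59.28) = 83.9
  C: 0 + 2(59.28) = 118.6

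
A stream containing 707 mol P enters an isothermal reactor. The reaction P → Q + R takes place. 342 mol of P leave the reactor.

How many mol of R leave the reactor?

365 mol

For P: n = n₀ − 1ξ → 342 = 707 − 1ξ, giving ξ = 365 mol.
Outlet amounts (n = n₀ + ν ξ):
  P: 707 − 1(365) = 342
  Q: 0 + 1(365) = 365
  R: 0 + 1(365) = 365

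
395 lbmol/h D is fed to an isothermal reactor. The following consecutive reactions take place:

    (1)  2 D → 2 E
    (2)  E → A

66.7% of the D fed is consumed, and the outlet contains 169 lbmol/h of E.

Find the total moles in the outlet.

Conversion of D: D consumed = 2ξ₁ = 0.667 × 395 → ξ₁ = 131.7 lbmol/h.
E balance: n_E = 0 + 2ξ₁ − 1ξ₂ = 169 → ξ₂ = (2·131.7 − 169)/1 = 94.47 lbmol/h.
Outlet amounts (n = n₀ + Σ ν·ξ):
  D: 395 − 2(131.7) = 131.5
  E: 0 + 2(131.7) − 1(94.47) = 169
  A: 0 + 1(94.47) = 94.47
Total out = 131.5 + 169 + 94.47 = 395 lbmol/h.

395 lbmol/h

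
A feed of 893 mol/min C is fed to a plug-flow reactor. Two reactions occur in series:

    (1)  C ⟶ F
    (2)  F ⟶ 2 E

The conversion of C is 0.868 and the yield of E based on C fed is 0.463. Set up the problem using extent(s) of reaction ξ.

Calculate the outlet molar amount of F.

Conversion of C: C consumed = 1ξ₁ = 0.868 × 893 → ξ₁ = 775.1 mol/min.
Yield of E: 2ξ₂ / 893 = 0.463 → ξ₂ = 206.7 mol/min.
Outlet amounts (n = n₀ + Σ ν·ξ):
  C: 893 − 1(775.1) = 117.9
  F: 0 + 1(775.1) − 1(206.7) = 568.4
  E: 0 + 2(206.7) = 413.5

568 mol/min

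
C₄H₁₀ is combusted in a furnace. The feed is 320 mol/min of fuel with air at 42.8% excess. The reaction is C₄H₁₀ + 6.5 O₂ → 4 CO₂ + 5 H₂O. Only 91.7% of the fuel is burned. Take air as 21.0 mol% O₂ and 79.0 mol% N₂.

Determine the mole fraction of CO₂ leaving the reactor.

0.0788

Stoichiometric O₂ = 6.5 × 320 = 2080 mol/min; O₂ fed = 2080 × 1.428 = 2970 mol/min.
N₂ fed = 2970 × 79/21 = 11170 mol/min.
Fuel reacted = 0.917 × 320 → ξ = 293.4 mol/min.
Outlet (n = n₀ + ν ξ):
  C₄H₁₀: 320 − 1(293.4) = 26.56
  O₂: 2970 − 6.5(293.4) = 1063
  N₂: 11170 (inert)
  CO₂: 0 + 4(293.4) = 1174
  H₂O: 0 + 5(293.4) = 1467
Total out = 14900 mol/min; y_CO₂ = 1174 / 14900 = 0.07875.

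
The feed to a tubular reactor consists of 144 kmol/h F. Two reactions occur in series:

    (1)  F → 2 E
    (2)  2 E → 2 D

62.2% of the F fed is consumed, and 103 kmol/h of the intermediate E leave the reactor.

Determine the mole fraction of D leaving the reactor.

0.326

Conversion of F: F consumed = 1ξ₁ = 0.622 × 144 → ξ₁ = 89.57 kmol/h.
E balance: n_E = 0 + 2ξ₁ − 2ξ₂ = 103 → ξ₂ = (2·89.57 − 103)/2 = 38.07 kmol/h.
Outlet amounts (n = n₀ + Σ ν·ξ):
  F: 144 − 1(89.57) = 54.43
  E: 0 + 2(89.57) − 2(38.07) = 103
  D: 0 + 2(38.07) = 76.14
Total out = 233.6 kmol/h; y_D = 76.14 / 233.6 = 0.326.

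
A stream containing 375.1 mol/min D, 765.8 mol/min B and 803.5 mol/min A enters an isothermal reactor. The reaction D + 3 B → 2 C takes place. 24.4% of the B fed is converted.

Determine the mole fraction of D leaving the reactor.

0.172

B reacted = 0.244 × 765.8 = 186.9 mol/min; ν_B = −3, so ξ = 186.9/3 = 62.29 mol/min.
Outlet amounts (n = n₀ + ν ξ):
  D: 375.1 − 1(62.29) = 312.8
  B: 765.8 − 3(62.29) = 578.9
  C: 0 + 2(62.29) = 124.6
  A: 803.5 (inert)
Total out = 1820 mol/min; y_D = 312.8 / 1820 = 0.1719.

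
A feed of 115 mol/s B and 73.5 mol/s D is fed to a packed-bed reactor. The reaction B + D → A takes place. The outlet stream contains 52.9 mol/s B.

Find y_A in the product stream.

For B: n = n₀ − 1ξ → 52.9 = 115 − 1ξ, giving ξ = 62.1 mol/s.
Outlet amounts (n = n₀ + ν ξ):
  B: 115 − 1(62.1) = 52.9
  D: 73.5 − 1(62.1) = 11.4
  A: 0 + 1(62.1) = 62.1
Total out = 126.4 mol/s; y_A = 62.1 / 126.4 = 0.4913.

0.491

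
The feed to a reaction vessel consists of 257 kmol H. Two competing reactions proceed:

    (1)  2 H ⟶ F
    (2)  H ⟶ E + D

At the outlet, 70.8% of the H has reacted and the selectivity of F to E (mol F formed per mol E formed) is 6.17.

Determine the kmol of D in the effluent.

Conversion of H: H consumed = 0.708 × 257 = 182 kmol = 2ξ₁ + 1ξ₂.
Selectivity: 1ξ₁ / (1ξ₂) = 6.17 → ξ₁ = 6.17 ξ₂.
Substitute: (2·6.17 + 1) ξ₂ = 182 → ξ₂ = 13.64 kmol, ξ₁ = 84.16 kmol.
Outlet amounts (n = n₀ + Σ ν·ξ):
  H: 257 − 2(84.16) − 1(13.64) = 75.04
  F: 0 + 1(84.16) = 84.16
  E: 0 + 1(13.64) = 13.64
  D: 0 + 1(13.64) = 13.64

13.6 kmol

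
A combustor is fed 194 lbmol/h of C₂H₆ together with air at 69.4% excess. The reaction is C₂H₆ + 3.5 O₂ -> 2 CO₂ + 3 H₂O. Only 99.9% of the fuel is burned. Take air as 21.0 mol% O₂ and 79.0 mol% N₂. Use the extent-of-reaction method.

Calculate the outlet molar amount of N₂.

Stoichiometric O₂ = 3.5 × 194 = 679 lbmol/h; O₂ fed = 679 × 1.694 = 1150 lbmol/h.
N₂ fed = 1150 × 79/21 = 4327 lbmol/h.
Fuel reacted = 0.999 × 194 → ξ = 193.8 lbmol/h.
Outlet (n = n₀ + ν ξ):
  C₂H₆: 194 − 1(193.8) = 0.194
  O₂: 1150 − 3.5(193.8) = 471.9
  N₂: 4327 (inert)
  CO₂: 0 + 2(193.8) = 387.6
  H₂O: 0 + 3(193.8) = 581.4

4330 lbmol/h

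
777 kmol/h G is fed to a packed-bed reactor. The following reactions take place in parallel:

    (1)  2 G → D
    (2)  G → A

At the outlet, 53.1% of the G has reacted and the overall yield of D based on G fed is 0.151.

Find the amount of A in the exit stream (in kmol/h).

178 kmol/h

Yield of D: 1ξ₁ / 777 = 0.151 → ξ₁ = 117.3 kmol/h.
Conversion of G: 2ξ₁ + 1ξ₂ = 0.531 × 777 = 412.6 → ξ₂ = 177.9 kmol/h.
Outlet amounts (n = n₀ + Σ ν·ξ):
  G: 777 − 2(117.3) − 1(177.9) = 364.4
  D: 0 + 1(117.3) = 117.3
  A: 0 + 1(177.9) = 177.9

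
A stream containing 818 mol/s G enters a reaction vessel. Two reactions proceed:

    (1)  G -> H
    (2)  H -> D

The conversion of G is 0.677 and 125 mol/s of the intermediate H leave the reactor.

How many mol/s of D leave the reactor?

Conversion of G: G consumed = 1ξ₁ = 0.677 × 818 → ξ₁ = 553.8 mol/s.
H balance: n_H = 0 + 1ξ₁ − 1ξ₂ = 125 → ξ₂ = (1·553.8 − 125)/1 = 428.8 mol/s.
Outlet amounts (n = n₀ + Σ ν·ξ):
  G: 818 − 1(553.8) = 264.2
  H: 0 + 1(553.8) − 1(428.8) = 125
  D: 0 + 1(428.8) = 428.8

429 mol/s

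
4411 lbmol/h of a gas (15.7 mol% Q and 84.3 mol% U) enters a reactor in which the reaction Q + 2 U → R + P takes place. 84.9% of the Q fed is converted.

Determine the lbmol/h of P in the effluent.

588 lbmol/h

Q reacted = 0.849 × 692.5 = 588 lbmol/h; ν_Q = −1, so ξ = 588/1 = 588 lbmol/h.
Outlet amounts (n = n₀ + ν ξ):
  Q: 692.5 − 1(588) = 104.6
  U: 3718 − 2(588) = 2543
  R: 0 + 1(588) = 588
  P: 0 + 1(588) = 588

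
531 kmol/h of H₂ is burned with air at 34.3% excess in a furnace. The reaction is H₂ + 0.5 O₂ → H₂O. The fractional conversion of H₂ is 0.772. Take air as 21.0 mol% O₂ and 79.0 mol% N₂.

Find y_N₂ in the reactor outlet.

0.663

Stoichiometric O₂ = 0.5 × 531 = 265.5 kmol/h; O₂ fed = 265.5 × 1.343 = 356.6 kmol/h.
N₂ fed = 356.6 × 79/21 = 1341 kmol/h.
Fuel reacted = 0.772 × 531 → ξ = 409.9 kmol/h.
Outlet (n = n₀ + ν ξ):
  H₂: 531 − 1(409.9) = 121.1
  O₂: 356.6 − 0.5(409.9) = 151.6
  N₂: 1341 (inert)
  H₂O: 0 + 1(409.9) = 409.9
Total out = 2024 kmol/h; y_N₂ = 1341 / 2024 = 0.6627.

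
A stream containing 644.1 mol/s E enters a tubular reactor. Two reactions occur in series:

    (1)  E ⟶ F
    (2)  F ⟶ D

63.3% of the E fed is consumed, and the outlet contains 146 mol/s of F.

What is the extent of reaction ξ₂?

Conversion of E: E consumed = 1ξ₁ = 0.633 × 644.1 → ξ₁ = 407.7 mol/s.
F balance: n_F = 0 + 1ξ₁ − 1ξ₂ = 146 → ξ₂ = (1·407.7 − 146)/1 = 261.7 mol/s.
Outlet amounts (n = n₀ + Σ ν·ξ):
  E: 644.1 − 1(407.7) = 236.4
  F: 0 + 1(407.7) − 1(261.7) = 146
  D: 0 + 1(261.7) = 261.7

ξ₂ = 262 mol/s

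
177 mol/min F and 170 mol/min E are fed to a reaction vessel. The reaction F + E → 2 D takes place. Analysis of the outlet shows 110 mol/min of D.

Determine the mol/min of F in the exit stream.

For D: n = n₀ + 2ξ → 110 = 0 + 2ξ, giving ξ = 55 mol/min.
Outlet amounts (n = n₀ + ν ξ):
  F: 177 − 1(55) = 122
  E: 170 − 1(55) = 115
  D: 0 + 2(55) = 110

122 mol/min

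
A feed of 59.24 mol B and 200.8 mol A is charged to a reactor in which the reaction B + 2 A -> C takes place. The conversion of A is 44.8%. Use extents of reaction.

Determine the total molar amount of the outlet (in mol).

170 mol

A reacted = 0.448 × 200.8 = 89.96 mol; ν_A = −2, so ξ = 89.96/2 = 44.98 mol.
Outlet amounts (n = n₀ + ν ξ):
  B: 59.24 − 1(44.98) = 14.26
  A: 200.8 − 2(44.98) = 110.8
  C: 0 + 1(44.98) = 44.98
Total out = 14.26 + 110.8 + 44.98 = 170.1 mol.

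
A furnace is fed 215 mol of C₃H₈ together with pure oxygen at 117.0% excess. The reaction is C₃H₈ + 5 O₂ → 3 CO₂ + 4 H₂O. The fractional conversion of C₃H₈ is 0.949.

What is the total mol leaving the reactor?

Stoichiometric O₂ = 5 × 215 = 1075 mol; O₂ fed = 1075 × 2.170 = 2333 mol.
Fuel reacted = 0.949 × 215 → ξ = 204 mol.
Outlet (n = n₀ + ν ξ):
  C₃H₈: 215 − 1(204) = 10.97
  O₂: 2333 − 5(204) = 1313
  CO₂: 0 + 3(204) = 612.1
  H₂O: 0 + 4(204) = 816.1
Total out = 10.97 + 1313 + 612.1 + 816.1 = 2752 mol.

2750 mol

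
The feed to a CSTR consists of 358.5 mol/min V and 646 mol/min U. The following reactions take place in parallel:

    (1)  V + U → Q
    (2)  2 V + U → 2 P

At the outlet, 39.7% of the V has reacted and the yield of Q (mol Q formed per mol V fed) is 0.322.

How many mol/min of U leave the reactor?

Yield of Q: 1ξ₁ / 358.5 = 0.322 → ξ₁ = 115.4 mol/min.
Conversion of V: 1ξ₁ + 2ξ₂ = 0.397 × 358.5 = 142.3 → ξ₂ = 13.44 mol/min.
Outlet amounts (n = n₀ + Σ ν·ξ):
  V: 358.5 − 1(115.4) − 2(13.44) = 216.2
  U: 646 − 1(115.4) − 1(13.44) = 517.1
  Q: 0 + 1(115.4) = 115.4
  P: 0 + 2(13.44) = 26.89

517 mol/min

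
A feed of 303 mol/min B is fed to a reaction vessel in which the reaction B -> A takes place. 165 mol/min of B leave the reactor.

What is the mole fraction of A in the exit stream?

For B: n = n₀ − 1ξ → 165 = 303 − 1ξ, giving ξ = 138 mol/min.
Outlet amounts (n = n₀ + ν ξ):
  B: 303 − 1(138) = 165
  A: 0 + 1(138) = 138
Total out = 303 mol/min; y_A = 138 / 303 = 0.4554.

0.455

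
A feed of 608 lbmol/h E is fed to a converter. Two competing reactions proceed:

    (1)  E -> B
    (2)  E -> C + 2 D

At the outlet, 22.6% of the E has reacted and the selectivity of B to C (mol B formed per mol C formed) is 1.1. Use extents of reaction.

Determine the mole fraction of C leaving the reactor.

0.0886

Conversion of E: E consumed = 0.226 × 608 = 137.4 lbmol/h = 1ξ₁ + 1ξ₂.
Selectivity: 1ξ₁ / (1ξ₂) = 1.1 → ξ₁ = 1.1 ξ₂.
Substitute: (1·1.1 + 1) ξ₂ = 137.4 → ξ₂ = 65.43 lbmol/h, ξ₁ = 71.98 lbmol/h.
Outlet amounts (n = n₀ + Σ ν·ξ):
  E: 608 − 1(71.98) − 1(65.43) = 470.6
  B: 0 + 1(71.98) = 71.98
  C: 0 + 1(65.43) = 65.43
  D: 0 + 2(65.43) = 130.9
Total out = 738.9 lbmol/h; y_C = 65.43 / 738.9 = 0.08856.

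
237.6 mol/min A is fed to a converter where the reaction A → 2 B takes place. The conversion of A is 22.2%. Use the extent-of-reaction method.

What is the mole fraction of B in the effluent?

0.363

A reacted = 0.222 × 237.6 = 52.75 mol/min; ν_A = −1, so ξ = 52.75/1 = 52.75 mol/min.
Outlet amounts (n = n₀ + ν ξ):
  A: 237.6 − 1(52.75) = 184.9
  B: 0 + 2(52.75) = 105.5
Total out = 290.3 mol/min; y_B = 105.5 / 290.3 = 0.3633.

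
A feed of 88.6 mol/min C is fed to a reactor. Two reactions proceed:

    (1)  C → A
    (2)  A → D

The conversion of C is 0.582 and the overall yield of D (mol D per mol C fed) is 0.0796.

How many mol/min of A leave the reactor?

Conversion of C: C consumed = 1ξ₁ = 0.582 × 88.6 → ξ₁ = 51.57 mol/min.
Yield of D: 1ξ₂ / 88.6 = 0.0796 → ξ₂ = 7.053 mol/min.
Outlet amounts (n = n₀ + Σ ν·ξ):
  C: 88.6 − 1(51.57) = 37.03
  A: 0 + 1(51.57) − 1(7.053) = 44.51
  D: 0 + 1(7.053) = 7.053

44.5 mol/min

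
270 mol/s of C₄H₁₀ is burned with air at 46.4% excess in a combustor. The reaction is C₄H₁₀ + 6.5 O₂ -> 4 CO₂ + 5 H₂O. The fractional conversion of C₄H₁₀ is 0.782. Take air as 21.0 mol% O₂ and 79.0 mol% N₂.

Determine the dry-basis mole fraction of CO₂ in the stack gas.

Stoichiometric O₂ = 6.5 × 270 = 1755 mol/s; O₂ fed = 1755 × 1.464 = 2569 mol/s.
N₂ fed = 2569 × 79/21 = 9666 mol/s.
Fuel reacted = 0.782 × 270 → ξ = 211.1 mol/s.
Outlet (n = n₀ + ν ξ):
  C₄H₁₀: 270 − 1(211.1) = 58.86
  O₂: 2569 − 6.5(211.1) = 1197
  N₂: 9666 (inert)
  CO₂: 0 + 4(211.1) = 844.6
  H₂O: 0 + 5(211.1) = 1056
Dry total = 11770 mol/s; y_CO₂ (dry) = 844.6 / 11770 = 0.07178.

0.0718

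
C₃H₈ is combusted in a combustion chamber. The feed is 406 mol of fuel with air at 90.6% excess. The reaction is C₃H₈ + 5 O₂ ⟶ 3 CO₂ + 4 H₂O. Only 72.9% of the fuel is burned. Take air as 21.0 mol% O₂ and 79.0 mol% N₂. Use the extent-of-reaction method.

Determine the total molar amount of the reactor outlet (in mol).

19100 mol

Stoichiometric O₂ = 5 × 406 = 2030 mol; O₂ fed = 2030 × 1.906 = 3869 mol.
N₂ fed = 3869 × 79/21 = 14560 mol.
Fuel reacted = 0.729 × 406 → ξ = 296 mol.
Outlet (n = n₀ + ν ξ):
  C₃H₈: 406 − 1(296) = 110
  O₂: 3869 − 5(296) = 2389
  N₂: 14560 (inert)
  CO₂: 0 + 3(296) = 887.9
  H₂O: 0 + 4(296) = 1184
Total out = 110 + 2389 + 14560 + 887.9 + 1184 = 19130 mol.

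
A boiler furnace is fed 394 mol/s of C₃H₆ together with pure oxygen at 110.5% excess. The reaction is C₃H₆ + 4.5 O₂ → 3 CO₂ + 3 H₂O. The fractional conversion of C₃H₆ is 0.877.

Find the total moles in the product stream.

4300 mol/s

Stoichiometric O₂ = 4.5 × 394 = 1773 mol/s; O₂ fed = 1773 × 2.105 = 3732 mol/s.
Fuel reacted = 0.877 × 394 → ξ = 345.5 mol/s.
Outlet (n = n₀ + ν ξ):
  C₃H₆: 394 − 1(345.5) = 48.46
  O₂: 3732 − 4.5(345.5) = 2177
  CO₂: 0 + 3(345.5) = 1037
  H₂O: 0 + 3(345.5) = 1037
Total out = 48.46 + 2177 + 1037 + 1037 = 4299 mol/s.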